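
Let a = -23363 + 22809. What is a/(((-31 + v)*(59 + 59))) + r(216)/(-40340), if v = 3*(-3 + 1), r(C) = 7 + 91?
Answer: 5480123/44031110 ≈ 0.12446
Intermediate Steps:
r(C) = 98
v = -6 (v = 3*(-2) = -6)
a = -554
a/(((-31 + v)*(59 + 59))) + r(216)/(-40340) = -554*1/((-31 - 6)*(59 + 59)) + 98/(-40340) = -554/((-37*118)) + 98*(-1/40340) = -554/(-4366) - 49/20170 = -554*(-1/4366) - 49/20170 = 277/2183 - 49/20170 = 5480123/44031110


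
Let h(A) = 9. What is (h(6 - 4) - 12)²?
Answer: 9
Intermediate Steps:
(h(6 - 4) - 12)² = (9 - 12)² = (-3)² = 9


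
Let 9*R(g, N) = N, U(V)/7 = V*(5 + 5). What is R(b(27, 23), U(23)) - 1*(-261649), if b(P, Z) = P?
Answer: 2356451/9 ≈ 2.6183e+5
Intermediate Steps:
U(V) = 70*V (U(V) = 7*(V*(5 + 5)) = 7*(V*10) = 7*(10*V) = 70*V)
R(g, N) = N/9
R(b(27, 23), U(23)) - 1*(-261649) = (70*23)/9 - 1*(-261649) = (⅑)*1610 + 261649 = 1610/9 + 261649 = 2356451/9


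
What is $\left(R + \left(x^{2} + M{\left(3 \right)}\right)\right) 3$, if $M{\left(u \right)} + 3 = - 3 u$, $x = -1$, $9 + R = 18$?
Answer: $-6$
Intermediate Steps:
$R = 9$ ($R = -9 + 18 = 9$)
$M{\left(u \right)} = -3 - 3 u$
$\left(R + \left(x^{2} + M{\left(3 \right)}\right)\right) 3 = \left(9 + \left(\left(-1\right)^{2} - 12\right)\right) 3 = \left(9 + \left(1 - 12\right)\right) 3 = \left(9 - 11\right) 3 = \left(-2\right) 3 = -6$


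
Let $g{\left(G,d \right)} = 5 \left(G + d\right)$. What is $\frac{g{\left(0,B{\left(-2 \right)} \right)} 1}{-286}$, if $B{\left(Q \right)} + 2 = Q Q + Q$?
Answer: $0$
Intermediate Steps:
$B{\left(Q \right)} = -2 + Q + Q^{2}$ ($B{\left(Q \right)} = -2 + \left(Q Q + Q\right) = -2 + \left(Q^{2} + Q\right) = -2 + \left(Q + Q^{2}\right) = -2 + Q + Q^{2}$)
$g{\left(G,d \right)} = 5 G + 5 d$
$\frac{g{\left(0,B{\left(-2 \right)} \right)} 1}{-286} = \frac{\left(5 \cdot 0 + 5 \left(-2 - 2 + \left(-2\right)^{2}\right)\right) 1}{-286} = \left(0 + 5 \left(-2 - 2 + 4\right)\right) 1 \left(- \frac{1}{286}\right) = \left(0 + 5 \cdot 0\right) 1 \left(- \frac{1}{286}\right) = \left(0 + 0\right) 1 \left(- \frac{1}{286}\right) = 0 \cdot 1 \left(- \frac{1}{286}\right) = 0 \left(- \frac{1}{286}\right) = 0$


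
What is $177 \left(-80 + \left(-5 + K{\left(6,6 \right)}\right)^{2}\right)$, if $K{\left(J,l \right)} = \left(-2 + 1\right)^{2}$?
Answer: $-11328$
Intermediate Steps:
$K{\left(J,l \right)} = 1$ ($K{\left(J,l \right)} = \left(-1\right)^{2} = 1$)
$177 \left(-80 + \left(-5 + K{\left(6,6 \right)}\right)^{2}\right) = 177 \left(-80 + \left(-5 + 1\right)^{2}\right) = 177 \left(-80 + \left(-4\right)^{2}\right) = 177 \left(-80 + 16\right) = 177 \left(-64\right) = -11328$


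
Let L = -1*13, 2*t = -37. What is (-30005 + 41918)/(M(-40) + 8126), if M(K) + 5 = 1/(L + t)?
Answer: 68229/46511 ≈ 1.4669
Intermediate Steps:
t = -37/2 (t = (½)*(-37) = -37/2 ≈ -18.500)
L = -13
M(K) = -317/63 (M(K) = -5 + 1/(-13 - 37/2) = -5 + 1/(-63/2) = -5 - 2/63 = -317/63)
(-30005 + 41918)/(M(-40) + 8126) = (-30005 + 41918)/(-317/63 + 8126) = 11913/(511621/63) = 11913*(63/511621) = 68229/46511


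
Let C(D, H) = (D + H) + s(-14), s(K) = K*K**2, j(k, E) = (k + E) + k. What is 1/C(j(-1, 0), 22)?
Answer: -1/2724 ≈ -0.00036711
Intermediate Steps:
j(k, E) = E + 2*k (j(k, E) = (E + k) + k = E + 2*k)
s(K) = K**3
C(D, H) = -2744 + D + H (C(D, H) = (D + H) + (-14)**3 = (D + H) - 2744 = -2744 + D + H)
1/C(j(-1, 0), 22) = 1/(-2744 + (0 + 2*(-1)) + 22) = 1/(-2744 + (0 - 2) + 22) = 1/(-2744 - 2 + 22) = 1/(-2724) = -1/2724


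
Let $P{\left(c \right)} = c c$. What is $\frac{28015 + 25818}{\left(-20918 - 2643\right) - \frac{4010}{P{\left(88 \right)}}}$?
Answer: $- \frac{208441376}{91230197} \approx -2.2848$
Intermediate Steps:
$P{\left(c \right)} = c^{2}$
$\frac{28015 + 25818}{\left(-20918 - 2643\right) - \frac{4010}{P{\left(88 \right)}}} = \frac{28015 + 25818}{\left(-20918 - 2643\right) - \frac{4010}{88^{2}}} = \frac{53833}{\left(-20918 - 2643\right) - \frac{4010}{7744}} = \frac{53833}{-23561 - \frac{2005}{3872}} = \frac{53833}{- \frac{91230197}{3872}} = 53833 \left(- \frac{3872}{91230197}\right) = - \frac{208441376}{91230197}$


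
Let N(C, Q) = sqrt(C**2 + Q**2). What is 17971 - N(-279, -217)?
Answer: 17971 - 31*sqrt(130) ≈ 17618.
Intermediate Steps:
17971 - N(-279, -217) = 17971 - sqrt((-279)**2 + (-217)**2) = 17971 - sqrt(77841 + 47089) = 17971 - sqrt(124930) = 17971 - 31*sqrt(130)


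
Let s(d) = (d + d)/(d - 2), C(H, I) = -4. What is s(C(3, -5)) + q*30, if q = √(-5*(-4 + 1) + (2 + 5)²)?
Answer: 724/3 ≈ 241.33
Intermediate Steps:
s(d) = 2*d/(-2 + d) (s(d) = (2*d)/(-2 + d) = 2*d/(-2 + d))
q = 8 (q = √(-5*(-3) + 7²) = √(15 + 49) = √64 = 8)
s(C(3, -5)) + q*30 = 2*(-4)/(-2 - 4) + 8*30 = 2*(-4)/(-6) + 240 = 2*(-4)*(-⅙) + 240 = 4/3 + 240 = 724/3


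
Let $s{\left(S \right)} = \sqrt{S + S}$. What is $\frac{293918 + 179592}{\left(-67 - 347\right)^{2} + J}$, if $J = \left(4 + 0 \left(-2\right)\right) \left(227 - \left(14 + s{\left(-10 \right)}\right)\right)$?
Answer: $\frac{5097571905}{1854335864} + \frac{236755 i \sqrt{5}}{1854335864} \approx 2.749 + 0.00028549 i$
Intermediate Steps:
$s{\left(S \right)} = \sqrt{2} \sqrt{S}$ ($s{\left(S \right)} = \sqrt{2 S} = \sqrt{2} \sqrt{S}$)
$J = 852 - 8 i \sqrt{5}$ ($J = \left(4 + 0 \left(-2\right)\right) \left(227 - \left(14 + \sqrt{2} \sqrt{-10}\right)\right) = \left(4 + 0\right) \left(227 - \left(14 + \sqrt{2} i \sqrt{10}\right)\right) = 4 \left(227 - \left(14 + 2 i \sqrt{5}\right)\right) = 4 \left(213 - 2 i \sqrt{5}\right) = 852 - 8 i \sqrt{5} \approx 852.0 - 17.889 i$)
$\frac{293918 + 179592}{\left(-67 - 347\right)^{2} + J} = \frac{293918 + 179592}{\left(-67 - 347\right)^{2} + \left(852 - 8 i \sqrt{5}\right)} = \frac{473510}{\left(-414\right)^{2} + \left(852 - 8 i \sqrt{5}\right)} = \frac{473510}{171396 + \left(852 - 8 i \sqrt{5}\right)} = \frac{473510}{172248 - 8 i \sqrt{5}}$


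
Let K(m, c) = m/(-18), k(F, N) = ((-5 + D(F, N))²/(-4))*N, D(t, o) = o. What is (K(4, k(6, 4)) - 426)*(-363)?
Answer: 464156/3 ≈ 1.5472e+5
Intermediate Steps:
k(F, N) = -N*(-5 + N)²/4 (k(F, N) = ((-5 + N)²/(-4))*N = ((-5 + N)²*(-¼))*N = (-(-5 + N)²/4)*N = -N*(-5 + N)²/4)
K(m, c) = -m/18 (K(m, c) = m*(-1/18) = -m/18)
(K(4, k(6, 4)) - 426)*(-363) = (-1/18*4 - 426)*(-363) = (-2/9 - 426)*(-363) = -3836/9*(-363) = 464156/3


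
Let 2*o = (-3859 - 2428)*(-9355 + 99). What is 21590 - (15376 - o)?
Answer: 29102450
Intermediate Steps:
o = 29096236 (o = ((-3859 - 2428)*(-9355 + 99))/2 = (-6287*(-9256))/2 = (½)*58192472 = 29096236)
21590 - (15376 - o) = 21590 - (15376 - 1*29096236) = 21590 - (15376 - 29096236) = 21590 - 1*(-29080860) = 21590 + 29080860 = 29102450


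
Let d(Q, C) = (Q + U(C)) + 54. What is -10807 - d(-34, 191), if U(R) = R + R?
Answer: -11209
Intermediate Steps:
U(R) = 2*R
d(Q, C) = 54 + Q + 2*C (d(Q, C) = (Q + 2*C) + 54 = 54 + Q + 2*C)
-10807 - d(-34, 191) = -10807 - (54 - 34 + 2*191) = -10807 - (54 - 34 + 382) = -10807 - 1*402 = -10807 - 402 = -11209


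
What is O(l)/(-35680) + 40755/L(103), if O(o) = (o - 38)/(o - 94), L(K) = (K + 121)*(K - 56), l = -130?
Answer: 181766313/46954880 ≈ 3.8711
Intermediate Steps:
L(K) = (-56 + K)*(121 + K) (L(K) = (121 + K)*(-56 + K) = (-56 + K)*(121 + K))
O(o) = (-38 + o)/(-94 + o)
O(l)/(-35680) + 40755/L(103) = ((-38 - 130)/(-94 - 130))/(-35680) + 40755/(-6776 + 103² + 65*103) = (-168/(-224))*(-1/35680) + 40755/(-6776 + 10609 + 6695) = -1/224*(-168)*(-1/35680) + 40755/10528 = (¾)*(-1/35680) + 40755*(1/10528) = -3/142720 + 40755/10528 = 181766313/46954880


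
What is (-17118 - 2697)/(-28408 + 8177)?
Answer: 19815/20231 ≈ 0.97944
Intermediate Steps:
(-17118 - 2697)/(-28408 + 8177) = -19815/(-20231) = -19815*(-1/20231) = 19815/20231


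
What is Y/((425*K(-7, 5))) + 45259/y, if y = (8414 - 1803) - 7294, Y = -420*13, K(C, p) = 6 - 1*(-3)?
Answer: -11789657/174165 ≈ -67.693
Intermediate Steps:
K(C, p) = 9 (K(C, p) = 6 + 3 = 9)
Y = -5460
y = -683 (y = 6611 - 7294 = -683)
Y/((425*K(-7, 5))) + 45259/y = -5460/(425*9) + 45259/(-683) = -5460/3825 + 45259*(-1/683) = -5460*1/3825 - 45259/683 = -364/255 - 45259/683 = -11789657/174165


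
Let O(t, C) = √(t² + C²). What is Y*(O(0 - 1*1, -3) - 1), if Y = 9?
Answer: -9 + 9*√10 ≈ 19.461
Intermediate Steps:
O(t, C) = √(C² + t²)
Y*(O(0 - 1*1, -3) - 1) = 9*(√((-3)² + (0 - 1*1)²) - 1) = 9*(√(9 + (0 - 1)²) - 1) = 9*(√(9 + (-1)²) - 1) = 9*(√(9 + 1) - 1) = 9*(√10 - 1) = 9*(-1 + √10) = -9 + 9*√10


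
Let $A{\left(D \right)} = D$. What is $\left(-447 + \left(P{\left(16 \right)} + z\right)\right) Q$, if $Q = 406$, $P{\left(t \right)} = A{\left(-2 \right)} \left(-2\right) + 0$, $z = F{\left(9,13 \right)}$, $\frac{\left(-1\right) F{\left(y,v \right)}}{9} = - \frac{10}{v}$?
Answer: $- \frac{2301614}{13} \approx -1.7705 \cdot 10^{5}$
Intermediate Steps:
$F{\left(y,v \right)} = \frac{90}{v}$ ($F{\left(y,v \right)} = - 9 \left(- \frac{10}{v}\right) = \frac{90}{v}$)
$z = \frac{90}{13} \approx 6.9231$
$P{\left(t \right)} = 4$ ($P{\left(t \right)} = \left(-2\right) \left(-2\right) + 0 = 4 + 0 = 4$)
$\left(-447 + \left(P{\left(16 \right)} + z\right)\right) Q = \left(-447 + \left(4 + \frac{90}{13}\right)\right) 406 = \left(-447 + \frac{142}{13}\right) 406 = \left(- \frac{5669}{13}\right) 406 = - \frac{2301614}{13}$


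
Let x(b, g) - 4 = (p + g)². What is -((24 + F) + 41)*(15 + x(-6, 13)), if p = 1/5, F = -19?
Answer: -222226/25 ≈ -8889.0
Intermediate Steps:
p = ⅕ ≈ 0.20000
x(b, g) = 4 + (⅕ + g)²
-((24 + F) + 41)*(15 + x(-6, 13)) = -((24 - 19) + 41)*(15 + (4 + (1 + 5*13)²/25)) = -(5 + 41)*(15 + (4 + (1 + 65)²/25)) = -46*(15 + (4 + (1/25)*66²)) = -46*(15 + (4 + (1/25)*4356)) = -46*(15 + (4 + 4356/25)) = -46*(15 + 4456/25) = -46*4831/25 = -1*222226/25 = -222226/25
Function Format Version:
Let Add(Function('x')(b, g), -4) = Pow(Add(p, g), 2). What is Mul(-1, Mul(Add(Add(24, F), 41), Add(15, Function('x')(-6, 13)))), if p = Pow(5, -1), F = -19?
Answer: Rational(-222226, 25) ≈ -8889.0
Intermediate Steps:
p = Rational(1, 5) ≈ 0.20000
Function('x')(b, g) = Add(4, Pow(Add(Rational(1, 5), g), 2))
Mul(-1, Mul(Add(Add(24, F), 41), Add(15, Function('x')(-6, 13)))) = Mul(-1, Mul(Add(Add(24, -19), 41), Add(15, Add(4, Mul(Rational(1, 25), Pow(Add(1, Mul(5, 13)), 2)))))) = Mul(-1, Mul(Add(5, 41), Add(15, Add(4, Mul(Rational(1, 25), Pow(Add(1, 65), 2)))))) = Mul(-1, Mul(46, Add(15, Add(4, Mul(Rational(1, 25), Pow(66, 2)))))) = Mul(-1, Mul(46, Add(15, Add(4, Mul(Rational(1, 25), 4356))))) = Mul(-1, Mul(46, Add(15, Add(4, Rational(4356, 25))))) = Mul(-1, Mul(46, Add(15, Rational(4456, 25)))) = Mul(-1, Mul(46, Rational(4831, 25))) = Mul(-1, Rational(222226, 25)) = Rational(-222226, 25)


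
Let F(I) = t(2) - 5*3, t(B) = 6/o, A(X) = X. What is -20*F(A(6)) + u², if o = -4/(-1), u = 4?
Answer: 286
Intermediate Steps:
o = 4 (o = -4*(-1) = 4)
t(B) = 3/2 (t(B) = 6/4 = 6*(¼) = 3/2)
F(I) = -27/2 (F(I) = 3/2 - 5*3 = 3/2 - 15 = -27/2)
-20*F(A(6)) + u² = -20*(-27/2) + 4² = 270 + 16 = 286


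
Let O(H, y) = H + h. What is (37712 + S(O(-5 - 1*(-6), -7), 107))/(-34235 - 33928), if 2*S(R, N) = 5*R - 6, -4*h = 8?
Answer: -75413/136326 ≈ -0.55318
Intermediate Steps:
h = -2 (h = -1/4*8 = -2)
O(H, y) = -2 + H (O(H, y) = H - 2 = -2 + H)
S(R, N) = -3 + 5*R/2 (S(R, N) = (5*R - 6)/2 = (-6 + 5*R)/2 = -3 + 5*R/2)
(37712 + S(O(-5 - 1*(-6), -7), 107))/(-34235 - 33928) = (37712 + (-3 + 5*(-2 + (-5 - 1*(-6)))/2))/(-34235 - 33928) = (37712 + (-3 + 5*(-2 + (-5 + 6))/2))/(-68163) = (37712 + (-3 + 5*(-2 + 1)/2))*(-1/68163) = (37712 + (-3 + (5/2)*(-1)))*(-1/68163) = (37712 + (-3 - 5/2))*(-1/68163) = (37712 - 11/2)*(-1/68163) = (75413/2)*(-1/68163) = -75413/136326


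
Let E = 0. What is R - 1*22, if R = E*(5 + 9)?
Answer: -22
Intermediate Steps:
R = 0 (R = 0*(5 + 9) = 0*14 = 0)
R - 1*22 = 0 - 1*22 = 0 - 22 = -22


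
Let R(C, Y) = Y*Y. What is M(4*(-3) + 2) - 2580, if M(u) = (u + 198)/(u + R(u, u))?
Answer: -116006/45 ≈ -2577.9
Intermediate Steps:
R(C, Y) = Y²
M(u) = (198 + u)/(u + u²) (M(u) = (u + 198)/(u + u²) = (198 + u)/(u + u²))
M(4*(-3) + 2) - 2580 = (198 + (4*(-3) + 2))/((4*(-3) + 2)*(1 + (4*(-3) + 2))) - 2580 = (198 + (-12 + 2))/((-12 + 2)*(1 + (-12 + 2))) - 2580 = (198 - 10)/((-10)*(1 - 10)) - 2580 = -⅒*188/(-9) - 2580 = -⅒*(-⅑)*188 - 2580 = 94/45 - 2580 = -116006/45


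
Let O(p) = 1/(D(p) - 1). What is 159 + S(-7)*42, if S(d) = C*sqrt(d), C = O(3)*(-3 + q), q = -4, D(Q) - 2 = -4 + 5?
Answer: 159 - 147*I*sqrt(7) ≈ 159.0 - 388.93*I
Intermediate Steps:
D(Q) = 3 (D(Q) = 2 + (-4 + 5) = 2 + 1 = 3)
O(p) = 1/2 (O(p) = 1/(3 - 1) = 1/2)
C = -7/2 (C = (-3 - 4)/2 = (1/2)*(-7) = -7/2 ≈ -3.5000)
S(d) = -7*sqrt(d)/2
159 + S(-7)*42 = 159 - 7*I*sqrt(7)/2*42 = 159 - 147*I*sqrt(7)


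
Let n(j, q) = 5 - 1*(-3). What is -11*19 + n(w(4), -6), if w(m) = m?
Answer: -201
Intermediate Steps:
n(j, q) = 8 (n(j, q) = 5 + 3 = 8)
-11*19 + n(w(4), -6) = -11*19 + 8 = -209 + 8 = -201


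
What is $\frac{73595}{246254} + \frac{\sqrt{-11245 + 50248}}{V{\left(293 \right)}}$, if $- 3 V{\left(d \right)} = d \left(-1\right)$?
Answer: $\frac{73595}{246254} + \frac{3 \sqrt{39003}}{293} \approx 2.321$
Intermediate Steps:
$V{\left(d \right)} = \frac{d}{3}$ ($V{\left(d \right)} = - \frac{d \left(-1\right)}{3} = - \frac{\left(-1\right) d}{3} = \frac{d}{3}$)
$\frac{73595}{246254} + \frac{\sqrt{-11245 + 50248}}{V{\left(293 \right)}} = \frac{73595}{246254} + \frac{\sqrt{-11245 + 50248}}{\frac{1}{3} \cdot 293} = 73595 \cdot \frac{1}{246254} + \frac{\sqrt{39003}}{\frac{293}{3}} = \frac{73595}{246254} + \sqrt{39003} \cdot \frac{3}{293} = \frac{73595}{246254} + \frac{3 \sqrt{39003}}{293}$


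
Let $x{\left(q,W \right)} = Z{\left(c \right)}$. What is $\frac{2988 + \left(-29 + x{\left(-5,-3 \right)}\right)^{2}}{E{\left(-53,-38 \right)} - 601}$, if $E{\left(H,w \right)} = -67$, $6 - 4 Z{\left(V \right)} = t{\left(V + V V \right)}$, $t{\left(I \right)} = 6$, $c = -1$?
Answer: $- \frac{3829}{668} \approx -5.732$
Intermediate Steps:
$Z{\left(V \right)} = 0$ ($Z{\left(V \right)} = \frac{3}{2} - \frac{3}{2} = 0$)
$x{\left(q,W \right)} = 0$
$\frac{2988 + \left(-29 + x{\left(-5,-3 \right)}\right)^{2}}{E{\left(-53,-38 \right)} - 601} = \frac{2988 + \left(-29 + 0\right)^{2}}{-67 - 601} = \frac{2988 + \left(-29\right)^{2}}{-668} = \left(2988 + 841\right) \left(- \frac{1}{668}\right) = 3829 \left(- \frac{1}{668}\right) = - \frac{3829}{668}$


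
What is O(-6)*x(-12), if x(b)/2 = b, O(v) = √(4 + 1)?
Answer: -24*√5 ≈ -53.666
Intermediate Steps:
O(v) = √5
x(b) = 2*b
O(-6)*x(-12) = √5*(2*(-12)) = √5*(-24) = -24*√5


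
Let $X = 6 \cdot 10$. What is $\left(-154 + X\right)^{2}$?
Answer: $8836$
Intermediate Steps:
$X = 60$
$\left(-154 + X\right)^{2} = \left(-154 + 60\right)^{2} = \left(-94\right)^{2} = 8836$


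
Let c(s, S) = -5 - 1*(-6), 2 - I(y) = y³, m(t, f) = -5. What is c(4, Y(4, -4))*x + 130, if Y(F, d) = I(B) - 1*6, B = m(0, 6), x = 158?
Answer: 288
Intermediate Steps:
B = -5
I(y) = 2 - y³
Y(F, d) = 121 (Y(F, d) = (2 - 1*(-5)³) - 1*6 = (2 - 1*(-125)) - 6 = (2 + 125) - 6 = 127 - 6 = 121)
c(s, S) = 1 (c(s, S) = -5 + 6 = 1)
c(4, Y(4, -4))*x + 130 = 1*158 + 130 = 158 + 130 = 288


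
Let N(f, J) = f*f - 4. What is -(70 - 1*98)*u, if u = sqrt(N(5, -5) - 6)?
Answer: 28*sqrt(15) ≈ 108.44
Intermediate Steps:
N(f, J) = -4 + f**2 (N(f, J) = f**2 - 4 = -4 + f**2)
u = sqrt(15) (u = sqrt((-4 + 5**2) - 6) = sqrt((-4 + 25) - 6) = sqrt(21 - 6) = sqrt(15) ≈ 3.8730)
-(70 - 1*98)*u = -(70 - 1*98)*sqrt(15) = -(70 - 98)*sqrt(15) = -(-28)*sqrt(15) = 28*sqrt(15)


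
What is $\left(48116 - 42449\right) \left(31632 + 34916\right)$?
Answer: $377127516$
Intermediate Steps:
$\left(48116 - 42449\right) \left(31632 + 34916\right) = 5667 \cdot 66548 = 377127516$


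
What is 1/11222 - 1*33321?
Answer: -373928261/11222 ≈ -33321.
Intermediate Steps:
1/11222 - 1*33321 = 1/11222 - 33321 = -373928261/11222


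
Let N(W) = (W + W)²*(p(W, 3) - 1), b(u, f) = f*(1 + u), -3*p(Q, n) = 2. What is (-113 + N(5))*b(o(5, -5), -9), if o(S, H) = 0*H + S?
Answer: 15102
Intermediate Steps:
p(Q, n) = -⅔ (p(Q, n) = -⅓*2 = -⅔)
o(S, H) = S (o(S, H) = 0 + S = S)
N(W) = -20*W²/3 (N(W) = (W + W)²*(-⅔ - 1) = (2*W)²*(-5/3) = (4*W²)*(-5/3) = -20*W²/3)
(-113 + N(5))*b(o(5, -5), -9) = (-113 - 20/3*5²)*(-9*(1 + 5)) = (-113 - 20/3*25)*(-9*6) = (-113 - 500/3)*(-54) = -839/3*(-54) = 15102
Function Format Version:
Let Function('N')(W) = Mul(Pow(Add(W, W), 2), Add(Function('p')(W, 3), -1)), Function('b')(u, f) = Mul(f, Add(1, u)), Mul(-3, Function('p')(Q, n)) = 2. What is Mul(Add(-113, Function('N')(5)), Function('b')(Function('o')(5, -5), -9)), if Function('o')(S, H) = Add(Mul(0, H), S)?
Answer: 15102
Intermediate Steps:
Function('p')(Q, n) = Rational(-2, 3) (Function('p')(Q, n) = Mul(Rational(-1, 3), 2) = Rational(-2, 3))
Function('o')(S, H) = S (Function('o')(S, H) = Add(0, S) = S)
Function('N')(W) = Mul(Rational(-20, 3), Pow(W, 2)) (Function('N')(W) = Mul(Pow(Add(W, W), 2), Add(Rational(-2, 3), -1)) = Mul(Pow(Mul(2, W), 2), Rational(-5, 3)) = Mul(Mul(4, Pow(W, 2)), Rational(-5, 3)) = Mul(Rational(-20, 3), Pow(W, 2)))
Mul(Add(-113, Function('N')(5)), Function('b')(Function('o')(5, -5), -9)) = Mul(Add(-113, Mul(Rational(-20, 3), Pow(5, 2))), Mul(-9, Add(1, 5))) = Mul(Add(-113, Mul(Rational(-20, 3), 25)), Mul(-9, 6)) = Mul(Add(-113, Rational(-500, 3)), -54) = Mul(Rational(-839, 3), -54) = 15102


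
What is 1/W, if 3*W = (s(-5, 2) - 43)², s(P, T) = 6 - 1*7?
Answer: 3/1936 ≈ 0.0015496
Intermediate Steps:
s(P, T) = -1 (s(P, T) = 6 - 7 = -1)
W = 1936/3 (W = (-1 - 43)²/3 = (⅓)*(-44)² = (⅓)*1936 = 1936/3 ≈ 645.33)
1/W = 1/(1936/3) = 3/1936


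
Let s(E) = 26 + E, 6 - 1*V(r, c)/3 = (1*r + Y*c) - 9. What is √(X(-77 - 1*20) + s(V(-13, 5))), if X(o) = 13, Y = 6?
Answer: √33 ≈ 5.7446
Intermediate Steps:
V(r, c) = 45 - 18*c - 3*r (V(r, c) = 18 - 3*((1*r + 6*c) - 9) = 18 - 3*((r + 6*c) - 9) = 18 - 3*(-9 + r + 6*c) = 18 + (27 - 18*c - 3*r) = 45 - 18*c - 3*r)
√(X(-77 - 1*20) + s(V(-13, 5))) = √(13 + (26 + (45 - 18*5 - 3*(-13)))) = √(13 + (26 + (45 - 90 + 39))) = √(13 + (26 - 6)) = √(13 + 20) = √33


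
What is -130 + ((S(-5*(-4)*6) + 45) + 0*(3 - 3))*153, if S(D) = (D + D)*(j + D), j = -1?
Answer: 4376435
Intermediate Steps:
S(D) = 2*D*(-1 + D) (S(D) = (D + D)*(-1 + D) = (2*D)*(-1 + D) = 2*D*(-1 + D))
-130 + ((S(-5*(-4)*6) + 45) + 0*(3 - 3))*153 = -130 + ((2*(-5*(-4)*6)*(-1 - 5*(-4)*6) + 45) + 0*(3 - 3))*153 = -130 + ((2*(20*6)*(-1 + 20*6) + 45) + 0*0)*153 = -130 + ((2*120*(-1 + 120) + 45) + 0)*153 = -130 + ((2*120*119 + 45) + 0)*153 = -130 + ((28560 + 45) + 0)*153 = -130 + (28605 + 0)*153 = -130 + 28605*153 = -130 + 4376565 = 4376435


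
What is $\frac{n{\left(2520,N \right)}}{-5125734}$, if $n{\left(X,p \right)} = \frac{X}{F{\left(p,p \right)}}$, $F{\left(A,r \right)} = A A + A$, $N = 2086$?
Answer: $- \frac{10}{88550756769} \approx -1.1293 \cdot 10^{-10}$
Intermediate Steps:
$F{\left(A,r \right)} = A + A^{2}$ ($F{\left(A,r \right)} = A^{2} + A = A + A^{2}$)
$n{\left(X,p \right)} = \frac{X}{p \left(1 + p\right)}$
$\frac{n{\left(2520,N \right)}}{-5125734} = \frac{2520 \cdot \frac{1}{2086} \frac{1}{1 + 2086}}{-5125734} = 2520 \cdot \frac{1}{2086} \cdot \frac{1}{2087} \left(- \frac{1}{5125734}\right) = \frac{180}{310963} \left(- \frac{1}{5125734}\right) = - \frac{10}{88550756769}$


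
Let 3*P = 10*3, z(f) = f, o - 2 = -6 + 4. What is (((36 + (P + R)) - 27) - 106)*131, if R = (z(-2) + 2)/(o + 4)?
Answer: -11397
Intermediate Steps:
o = 0 (o = 2 + (-6 + 4) = 2 - 2 = 0)
P = 10 (P = (10*3)/3 = (⅓)*30 = 10)
R = 0 (R = (-2 + 2)/(0 + 4) = 0/4 = 0*(¼) = 0)
(((36 + (P + R)) - 27) - 106)*131 = (((36 + (10 + 0)) - 27) - 106)*131 = (((36 + 10) - 27) - 106)*131 = ((46 - 27) - 106)*131 = (19 - 106)*131 = -87*131 = -11397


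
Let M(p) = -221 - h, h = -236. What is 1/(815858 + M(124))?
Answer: 1/815873 ≈ 1.2257e-6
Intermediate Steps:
M(p) = 15 (M(p) = -221 - 1*(-236) = -221 + 236 = 15)
1/(815858 + M(124)) = 1/(815858 + 15) = 1/815873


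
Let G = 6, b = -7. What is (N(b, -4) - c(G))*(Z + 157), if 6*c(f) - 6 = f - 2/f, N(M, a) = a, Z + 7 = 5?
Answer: -16585/18 ≈ -921.39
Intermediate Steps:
Z = -2 (Z = -7 + 5 = -2)
c(f) = 1 - 1/(3*f) + f/6 (c(f) = 1 + (f - 2/f)/6 = 1 + (-1/(3*f) + f/6) = 1 - 1/(3*f) + f/6)
(N(b, -4) - c(G))*(Z + 157) = (-4 - (-2 + 6*(6 + 6))/(6*6))*(-2 + 157) = (-4 - (-2 + 6*12)/(6*6))*155 = (-4 - (-2 + 72)/(6*6))*155 = (-4 - 70/(6*6))*155 = (-4 - 1*35/18)*155 = (-4 - 35/18)*155 = -107/18*155 = -16585/18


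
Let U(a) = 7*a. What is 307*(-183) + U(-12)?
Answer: -56265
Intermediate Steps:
307*(-183) + U(-12) = 307*(-183) + 7*(-12) = -56181 - 84 = -56265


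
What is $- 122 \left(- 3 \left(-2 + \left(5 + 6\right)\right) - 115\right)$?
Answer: $17324$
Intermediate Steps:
$- 122 \left(- 3 \left(-2 + \left(5 + 6\right)\right) - 115\right) = - 122 \left(- 3 \left(-2 + 11\right) - 115\right) = - 122 \left(\left(-3\right) 9 - 115\right) = - 122 \left(-27 - 115\right) = \left(-122\right) \left(-142\right) = 17324$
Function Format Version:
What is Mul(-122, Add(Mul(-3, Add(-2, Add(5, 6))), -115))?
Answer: 17324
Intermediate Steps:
Mul(-122, Add(Mul(-3, Add(-2, Add(5, 6))), -115)) = Mul(-122, Add(Mul(-3, Add(-2, 11)), -115)) = Mul(-122, Add(Mul(-3, 9), -115)) = Mul(-122, Add(-27, -115)) = Mul(-122, -142) = 17324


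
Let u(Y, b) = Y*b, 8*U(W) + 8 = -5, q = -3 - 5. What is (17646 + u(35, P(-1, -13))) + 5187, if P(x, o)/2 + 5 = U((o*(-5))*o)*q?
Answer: 23393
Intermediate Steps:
q = -8
U(W) = -13/8 (U(W) = -1 + (⅛)*(-5) = -1 - 5/8 = -13/8)
P(x, o) = 16 (P(x, o) = -10 + 2*(-13/8*(-8)) = -10 + 2*13 = -10 + 26 = 16)
(17646 + u(35, P(-1, -13))) + 5187 = (17646 + 35*16) + 5187 = (17646 + 560) + 5187 = 18206 + 5187 = 23393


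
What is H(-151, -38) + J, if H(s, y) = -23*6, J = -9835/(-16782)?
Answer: -2306081/16782 ≈ -137.41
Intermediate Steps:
J = 9835/16782 (J = -9835*(-1/16782) = 9835/16782 ≈ 0.58604)
H(s, y) = -138
H(-151, -38) + J = -138 + 9835/16782 = -2306081/16782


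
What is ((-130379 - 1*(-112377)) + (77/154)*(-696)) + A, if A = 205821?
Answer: 187471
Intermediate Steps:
((-130379 - 1*(-112377)) + (77/154)*(-696)) + A = ((-130379 - 1*(-112377)) + (77/154)*(-696)) + 205821 = ((-130379 + 112377) + (77*(1/154))*(-696)) + 205821 = (-18002 + (½)*(-696)) + 205821 = (-18002 - 348) + 205821 = -18350 + 205821 = 187471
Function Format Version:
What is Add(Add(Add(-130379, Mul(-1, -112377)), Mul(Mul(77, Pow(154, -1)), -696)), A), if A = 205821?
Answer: 187471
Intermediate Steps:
Add(Add(Add(-130379, Mul(-1, -112377)), Mul(Mul(77, Pow(154, -1)), -696)), A) = Add(Add(Add(-130379, Mul(-1, -112377)), Mul(Mul(77, Pow(154, -1)), -696)), 205821) = Add(Add(Add(-130379, 112377), Mul(Mul(77, Rational(1, 154)), -696)), 205821) = Add(Add(-18002, Mul(Rational(1, 2), -696)), 205821) = Add(Add(-18002, -348), 205821) = Add(-18350, 205821) = 187471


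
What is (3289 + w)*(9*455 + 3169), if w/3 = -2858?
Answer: -38390240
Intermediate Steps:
w = -8574 (w = 3*(-2858) = -8574)
(3289 + w)*(9*455 + 3169) = (3289 - 8574)*(9*455 + 3169) = -5285*(4095 + 3169) = -5285*7264 = -38390240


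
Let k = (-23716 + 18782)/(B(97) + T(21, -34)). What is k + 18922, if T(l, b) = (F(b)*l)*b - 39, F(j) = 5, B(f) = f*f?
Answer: 54871333/2900 ≈ 18921.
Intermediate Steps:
B(f) = f²
T(l, b) = -39 + 5*b*l (T(l, b) = (5*l)*b - 39 = 5*b*l - 39 = -39 + 5*b*l)
k = -2467/2900 (k = (-23716 + 18782)/(97² + (-39 + 5*(-34)*21)) = -4934/(9409 + (-39 - 3570)) = -4934/(9409 - 3609) = -4934/5800 = -4934*1/5800 = -2467/2900 ≈ -0.85069)
k + 18922 = -2467/2900 + 18922 = 54871333/2900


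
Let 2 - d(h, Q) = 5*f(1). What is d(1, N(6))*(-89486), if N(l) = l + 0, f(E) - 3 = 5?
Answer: 3400468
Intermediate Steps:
f(E) = 8 (f(E) = 3 + 5 = 8)
N(l) = l
d(h, Q) = -38 (d(h, Q) = 2 - 5*8 = 2 - 1*40 = 2 - 40 = -38)
d(1, N(6))*(-89486) = -38*(-89486) = 3400468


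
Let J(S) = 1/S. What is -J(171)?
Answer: -1/171 ≈ -0.0058480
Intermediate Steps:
-J(171) = -1/171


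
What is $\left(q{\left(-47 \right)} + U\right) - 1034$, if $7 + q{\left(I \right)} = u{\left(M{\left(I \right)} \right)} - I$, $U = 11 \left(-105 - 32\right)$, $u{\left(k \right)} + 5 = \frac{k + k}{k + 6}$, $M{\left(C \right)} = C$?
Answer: $- \frac{102652}{41} \approx -2503.7$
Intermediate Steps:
$u{\left(k \right)} = -5 + \frac{2 k}{6 + k}$ ($u{\left(k \right)} = -5 + \frac{k + k}{k + 6} = -5 + \frac{2 k}{6 + k}$)
$U = -1507$ ($U = 11 \left(-105 - 32\right) = 11 \left(-137\right) = -1507$)
$q{\left(I \right)} = -7 - I + \frac{3 \left(-10 - I\right)}{6 + I}$ ($q{\left(I \right)} = -7 - \left(I - \frac{3 \left(-10 - I\right)}{6 + I}\right) = -7 - I + \frac{3 \left(-10 - I\right)}{6 + I}$)
$\left(q{\left(-47 \right)} + U\right) - 1034 = \left(\frac{-72 - \left(-47\right)^{2} - -752}{6 - 47} - 1507\right) - 1034 = \left(\frac{-72 - 2209 + 752}{-41} - 1507\right) - 1034 = \left(- \frac{-72 - 2209 + 752}{41} - 1507\right) - 1034 = \left(\left(- \frac{1}{41}\right) \left(-1529\right) - 1507\right) - 1034 = \left(\frac{1529}{41} - 1507\right) - 1034 = - \frac{60258}{41} - 1034 = - \frac{102652}{41}$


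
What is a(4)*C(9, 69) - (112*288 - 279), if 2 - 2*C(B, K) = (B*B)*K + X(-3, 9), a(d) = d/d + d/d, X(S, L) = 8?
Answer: -37572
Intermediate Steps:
a(d) = 2 (a(d) = 1 + 1 = 2)
C(B, K) = -3 - K*B²/2 (C(B, K) = 1 - ((B*B)*K + 8)/2 = 1 - (B²*K + 8)/2 = 1 - (K*B² + 8)/2 = 1 - (8 + K*B²)/2 = 1 + (-4 - K*B²/2) = -3 - K*B²/2)
a(4)*C(9, 69) - (112*288 - 279) = 2*(-3 - ½*69*9²) - (112*288 - 279) = 2*(-3 - ½*69*81) - (32256 - 279) = 2*(-3 - 5589/2) - 1*31977 = 2*(-5595/2) - 31977 = -5595 - 31977 = -37572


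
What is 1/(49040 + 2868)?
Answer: 1/51908 ≈ 1.9265e-5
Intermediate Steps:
1/(49040 + 2868) = 1/51908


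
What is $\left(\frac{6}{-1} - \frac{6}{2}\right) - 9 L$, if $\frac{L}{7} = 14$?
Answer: $-891$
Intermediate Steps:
$L = 98$ ($L = 7 \cdot 14 = 98$)
$\left(\frac{6}{-1} - \frac{6}{2}\right) - 9 L = \left(\frac{6}{-1} - \frac{6}{2}\right) - 882 = \left(6 \left(-1\right) - 3\right) - 882 = \left(-6 - 3\right) - 882 = -9 - 882 = -891$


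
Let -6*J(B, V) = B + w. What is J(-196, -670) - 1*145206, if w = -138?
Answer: -435451/3 ≈ -1.4515e+5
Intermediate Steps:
J(B, V) = 23 - B/6 (J(B, V) = -(B - 138)/6 = -(-138 + B)/6 = 23 - B/6)
J(-196, -670) - 1*145206 = (23 - ⅙*(-196)) - 1*145206 = (23 + 98/3) - 145206 = 167/3 - 145206 = -435451/3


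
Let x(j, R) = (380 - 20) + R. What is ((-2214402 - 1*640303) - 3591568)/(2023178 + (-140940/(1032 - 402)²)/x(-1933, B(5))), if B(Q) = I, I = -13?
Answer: -548029899095/172000477583 ≈ -3.1862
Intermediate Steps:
B(Q) = -13
x(j, R) = 360 + R
((-2214402 - 1*640303) - 3591568)/(2023178 + (-140940/(1032 - 402)²)/x(-1933, B(5))) = ((-2214402 - 1*640303) - 3591568)/(2023178 + (-140940/(1032 - 402)²)/(360 - 13)) = ((-2214402 - 640303) - 3591568)/(2023178 - 140940/(630²)/347) = (-2854705 - 3591568)/(2023178 - 140940/396900*(1/347)) = -6446273/(2023178 - 140940*1/396900*(1/347)) = -6446273/(2023178 - 87/245*1/347) = -6446273/(2023178 - 87/85015) = -6446273/172000477583/85015 = -6446273*85015/172000477583 = -548029899095/172000477583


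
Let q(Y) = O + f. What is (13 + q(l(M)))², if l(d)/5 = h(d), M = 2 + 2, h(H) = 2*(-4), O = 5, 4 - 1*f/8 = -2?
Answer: 4356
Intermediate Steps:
f = 48 (f = 32 - 8*(-2) = 32 + 16 = 48)
h(H) = -8
M = 4
l(d) = -40 (l(d) = 5*(-8) = -40)
q(Y) = 53 (q(Y) = 5 + 48 = 53)
(13 + q(l(M)))² = (13 + 53)² = 66² = 4356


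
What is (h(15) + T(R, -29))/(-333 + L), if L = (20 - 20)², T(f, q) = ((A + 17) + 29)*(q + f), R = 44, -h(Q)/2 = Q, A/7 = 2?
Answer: -290/111 ≈ -2.6126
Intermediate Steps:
A = 14 (A = 7*2 = 14)
h(Q) = -2*Q
T(f, q) = 60*f + 60*q (T(f, q) = ((14 + 17) + 29)*(q + f) = (31 + 29)*(f + q) = 60*(f + q) = 60*f + 60*q)
L = 0 (L = 0² = 0)
(h(15) + T(R, -29))/(-333 + L) = (-2*15 + (60*44 + 60*(-29)))/(-333 + 0) = (-30 + (2640 - 1740))/(-333) = (-30 + 900)*(-1/333) = 870*(-1/333) = -290/111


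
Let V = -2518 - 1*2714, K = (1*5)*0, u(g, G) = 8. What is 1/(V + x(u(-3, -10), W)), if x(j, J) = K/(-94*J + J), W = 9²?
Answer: -1/5232 ≈ -0.00019113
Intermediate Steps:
W = 81
K = 0 (K = 5*0 = 0)
x(j, J) = 0 (x(j, J) = 0/(-94*J + J) = 0/((-93*J)) = 0*(-1/(93*J)) = 0)
V = -5232 (V = -2518 - 2714 = -5232)
1/(V + x(u(-3, -10), W)) = 1/(-5232 + 0) = 1/(-5232) = -1/5232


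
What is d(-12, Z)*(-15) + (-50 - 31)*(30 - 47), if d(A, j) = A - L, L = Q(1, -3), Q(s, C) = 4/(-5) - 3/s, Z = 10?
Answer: 1500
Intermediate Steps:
Q(s, C) = -4/5 - 3/s (Q(s, C) = 4*(-1/5) - 3/s = -4/5 - 3/s)
L = -19/5 (L = -4/5 - 3/1 = -4/5 - 3*1 = -4/5 - 3 = -19/5 ≈ -3.8000)
d(A, j) = 19/5 + A (d(A, j) = A - 1*(-19/5) = A + 19/5 = 19/5 + A)
d(-12, Z)*(-15) + (-50 - 31)*(30 - 47) = (19/5 - 12)*(-15) + (-50 - 31)*(30 - 47) = -41/5*(-15) - 81*(-17) = 123 + 1377 = 1500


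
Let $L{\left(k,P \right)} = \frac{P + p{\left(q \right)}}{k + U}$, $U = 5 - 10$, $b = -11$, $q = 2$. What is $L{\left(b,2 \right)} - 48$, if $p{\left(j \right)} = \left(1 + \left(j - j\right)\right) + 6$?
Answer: $- \frac{777}{16} \approx -48.563$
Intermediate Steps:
$p{\left(j \right)} = 7$ ($p{\left(j \right)} = \left(1 + 0\right) + 6 = 1 + 6 = 7$)
$U = -5$
$L{\left(k,P \right)} = \frac{7 + P}{-5 + k}$ ($L{\left(k,P \right)} = \frac{P + 7}{k - 5} = \frac{7 + P}{-5 + k}$)
$L{\left(b,2 \right)} - 48 = \frac{7 + 2}{-5 - 11} - 48 = \frac{1}{-16} \cdot 9 - 48 = \left(- \frac{1}{16}\right) 9 - 48 = - \frac{9}{16} - 48 = - \frac{777}{16}$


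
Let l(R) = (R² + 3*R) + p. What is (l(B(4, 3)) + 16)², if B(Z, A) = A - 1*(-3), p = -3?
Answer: 4489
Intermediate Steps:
B(Z, A) = 3 + A (B(Z, A) = A + 3 = 3 + A)
l(R) = -3 + R² + 3*R (l(R) = (R² + 3*R) - 3 = -3 + R² + 3*R)
(l(B(4, 3)) + 16)² = ((-3 + (3 + 3)² + 3*(3 + 3)) + 16)² = ((-3 + 6² + 3*6) + 16)² = ((-3 + 36 + 18) + 16)² = (51 + 16)² = 67² = 4489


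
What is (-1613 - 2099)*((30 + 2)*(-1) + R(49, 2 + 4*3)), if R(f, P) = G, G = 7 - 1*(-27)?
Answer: -7424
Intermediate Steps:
G = 34 (G = 7 + 27 = 34)
R(f, P) = 34
(-1613 - 2099)*((30 + 2)*(-1) + R(49, 2 + 4*3)) = (-1613 - 2099)*((30 + 2)*(-1) + 34) = -3712*(32*(-1) + 34) = -3712*(-32 + 34) = -3712*2 = -7424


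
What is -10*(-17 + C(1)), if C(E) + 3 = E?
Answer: 190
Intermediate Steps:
C(E) = -3 + E
-10*(-17 + C(1)) = -10*(-17 + (-3 + 1)) = -10*(-17 - 2) = -10*(-19) = 190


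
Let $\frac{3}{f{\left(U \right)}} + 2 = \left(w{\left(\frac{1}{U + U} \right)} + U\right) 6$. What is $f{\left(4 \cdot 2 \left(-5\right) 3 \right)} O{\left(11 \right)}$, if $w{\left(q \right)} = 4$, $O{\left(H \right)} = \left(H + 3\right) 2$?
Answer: $- \frac{42}{349} \approx -0.12034$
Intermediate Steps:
$O{\left(H \right)} = 6 + 2 H$ ($O{\left(H \right)} = \left(3 + H\right) 2 = 6 + 2 H$)
$f{\left(U \right)} = \frac{3}{22 + 6 U}$ ($f{\left(U \right)} = \frac{3}{-2 + \left(4 + U\right) 6} = \frac{3}{-2 + \left(24 + 6 U\right)} = \frac{3}{22 + 6 U}$)
$f{\left(4 \cdot 2 \left(-5\right) 3 \right)} O{\left(11 \right)} = \frac{3}{2 \left(11 + 3 \cdot 4 \cdot 2 \left(-5\right) 3\right)} \left(6 + 2 \cdot 11\right) = \frac{3}{2 \left(11 + 3 \cdot 4 \left(-10\right) 3\right)} \left(6 + 22\right) = \frac{3}{2 \left(11 + 3 \left(\left(-40\right) 3\right)\right)} 28 = \frac{3}{2 \left(11 + 3 \left(-120\right)\right)} 28 = \frac{3}{2 \left(11 - 360\right)} 28 = \frac{3}{2 \left(-349\right)} 28 = \frac{3}{2} \left(- \frac{1}{349}\right) 28 = \left(- \frac{3}{698}\right) 28 = - \frac{42}{349}$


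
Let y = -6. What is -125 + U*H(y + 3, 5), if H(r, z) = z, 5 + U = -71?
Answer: -505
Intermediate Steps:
U = -76 (U = -5 - 71 = -76)
-125 + U*H(y + 3, 5) = -125 - 76*5 = -125 - 380 = -505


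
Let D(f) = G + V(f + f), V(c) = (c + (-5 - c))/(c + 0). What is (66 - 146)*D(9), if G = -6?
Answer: 4520/9 ≈ 502.22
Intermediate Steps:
V(c) = -5/c
D(f) = -6 - 5/(2*f) (D(f) = -6 - 5/(f + f) = -6 - 5*1/(2*f) = -6 - 5/(2*f))
(66 - 146)*D(9) = (66 - 146)*(-6 - 5/2/9) = -80*(-6 - 5/2*⅑) = -80*(-6 - 5/18) = -80*(-113/18) = 4520/9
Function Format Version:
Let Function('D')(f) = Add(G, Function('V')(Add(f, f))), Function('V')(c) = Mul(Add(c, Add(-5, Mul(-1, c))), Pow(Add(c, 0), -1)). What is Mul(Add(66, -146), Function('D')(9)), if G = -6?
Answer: Rational(4520, 9) ≈ 502.22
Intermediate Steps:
Function('V')(c) = Mul(-5, Pow(c, -1))
Function('D')(f) = Add(-6, Mul(Rational(-5, 2), Pow(f, -1))) (Function('D')(f) = Add(-6, Mul(-5, Pow(Add(f, f), -1))) = Add(-6, Mul(-5, Pow(Mul(2, f), -1))) = Add(-6, Mul(-5, Mul(Rational(1, 2), Pow(f, -1)))) = Add(-6, Mul(Rational(-5, 2), Pow(f, -1))))
Mul(Add(66, -146), Function('D')(9)) = Mul(Add(66, -146), Add(-6, Mul(Rational(-5, 2), Pow(9, -1)))) = Mul(-80, Add(-6, Mul(Rational(-5, 2), Rational(1, 9)))) = Mul(-80, Add(-6, Rational(-5, 18))) = Mul(-80, Rational(-113, 18)) = Rational(4520, 9)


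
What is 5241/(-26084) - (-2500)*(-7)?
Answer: -456475241/26084 ≈ -17500.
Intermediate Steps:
5241/(-26084) - (-2500)*(-7) = 5241*(-1/26084) - 1*17500 = -5241/26084 - 17500 = -456475241/26084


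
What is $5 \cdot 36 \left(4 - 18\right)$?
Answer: $-2520$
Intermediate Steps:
$5 \cdot 36 \left(4 - 18\right) = 180 \left(4 - 18\right) = 180 \left(-14\right) = -2520$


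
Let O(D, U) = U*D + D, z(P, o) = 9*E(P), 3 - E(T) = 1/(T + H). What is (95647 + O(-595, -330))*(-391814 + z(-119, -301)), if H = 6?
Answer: -12900926614644/113 ≈ -1.1417e+11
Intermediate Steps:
E(T) = 3 - 1/(6 + T) (E(T) = 3 - 1/(T + 6) = 3 - 1/(6 + T))
z(P, o) = 9*(17 + 3*P)/(6 + P) (z(P, o) = 9*((17 + 3*P)/(6 + P)) = 9*(17 + 3*P)/(6 + P))
O(D, U) = D + D*U (O(D, U) = D*U + D = D + D*U)
(95647 + O(-595, -330))*(-391814 + z(-119, -301)) = (95647 - 595*(1 - 330))*(-391814 + 9*(17 + 3*(-119))/(6 - 119)) = (95647 - 595*(-329))*(-391814 + 9*(17 - 357)/(-113)) = (95647 + 195755)*(-391814 + 9*(-1/113)*(-340)) = 291402*(-391814 + 3060/113) = 291402*(-44271922/113) = -12900926614644/113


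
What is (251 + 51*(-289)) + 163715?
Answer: 149227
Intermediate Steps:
(251 + 51*(-289)) + 163715 = (251 - 14739) + 163715 = -14488 + 163715 = 149227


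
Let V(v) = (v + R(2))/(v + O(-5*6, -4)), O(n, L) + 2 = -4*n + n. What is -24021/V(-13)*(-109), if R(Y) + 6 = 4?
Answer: -13091445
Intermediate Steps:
O(n, L) = -2 - 3*n (O(n, L) = -2 + (-4*n + n) = -2 - 3*n)
R(Y) = -2 (R(Y) = -6 + 4 = -2)
V(v) = (-2 + v)/(88 + v) (V(v) = (v - 2)/(v + (-2 - (-15)*6)) = (-2 + v)/(v + (-2 - 3*(-30))) = (-2 + v)/(v + (-2 + 90)) = (-2 + v)/(v + 88) = (-2 + v)/(88 + v))
-24021/V(-13)*(-109) = -24021/((-2 - 13)/(88 - 13))*(-109) = -24021/(-15/75)*(-109) = -24021/((1/75)*(-15))*(-109) = -24021/(-⅕)*(-109) = -24021*(-5)*(-109) = -157*(-765)*(-109) = 120105*(-109) = -13091445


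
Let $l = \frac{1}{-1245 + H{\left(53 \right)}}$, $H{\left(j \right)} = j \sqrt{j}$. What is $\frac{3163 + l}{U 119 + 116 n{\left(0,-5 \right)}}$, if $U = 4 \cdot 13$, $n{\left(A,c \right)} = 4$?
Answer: $\frac{4431829879}{9320436496} - \frac{53 \sqrt{53}}{9320436496} \approx 0.4755$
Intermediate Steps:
$H{\left(j \right)} = j^{\frac{3}{2}}$
$U = 52$
$l = \frac{1}{-1245 + 53 \sqrt{53}}$ ($l = \frac{1}{-1245 + 53^{\frac{3}{2}}} = \frac{1}{-1245 + 53 \sqrt{53}} \approx -0.0011639$)
$\frac{3163 + l}{U 119 + 116 n{\left(0,-5 \right)}} = \frac{3163 - \left(\frac{1245}{1401148} + \frac{53 \sqrt{53}}{1401148}\right)}{52 \cdot 119 + 116 \cdot 4} = \frac{\frac{4431829879}{1401148} - \frac{53 \sqrt{53}}{1401148}}{6188 + 464} = \frac{\frac{4431829879}{1401148} - \frac{53 \sqrt{53}}{1401148}}{6652} = \left(\frac{4431829879}{1401148} - \frac{53 \sqrt{53}}{1401148}\right) \frac{1}{6652} = \frac{4431829879}{9320436496} - \frac{53 \sqrt{53}}{9320436496}$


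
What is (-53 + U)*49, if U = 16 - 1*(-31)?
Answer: -294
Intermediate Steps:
U = 47 (U = 16 + 31 = 47)
(-53 + U)*49 = (-53 + 47)*49 = -6*49 = -294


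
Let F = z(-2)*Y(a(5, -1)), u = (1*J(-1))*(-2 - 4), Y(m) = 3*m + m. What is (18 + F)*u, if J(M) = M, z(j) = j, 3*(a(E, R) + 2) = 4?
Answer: 140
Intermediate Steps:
a(E, R) = -⅔ (a(E, R) = -2 + (⅓)*4 = -2 + 4/3 = -⅔)
Y(m) = 4*m
u = 6 (u = (1*(-1))*(-2 - 4) = -1*(-6) = 6)
F = 16/3 (F = -8*(-2)/3 = -2*(-8/3) = 16/3 ≈ 5.3333)
(18 + F)*u = (18 + 16/3)*6 = (70/3)*6 = 140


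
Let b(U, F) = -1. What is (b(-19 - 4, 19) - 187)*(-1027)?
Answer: 193076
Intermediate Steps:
(b(-19 - 4, 19) - 187)*(-1027) = (-1 - 187)*(-1027) = -188*(-1027) = 193076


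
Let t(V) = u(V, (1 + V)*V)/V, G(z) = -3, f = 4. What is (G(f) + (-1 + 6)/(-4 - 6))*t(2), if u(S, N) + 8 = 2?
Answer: 21/2 ≈ 10.500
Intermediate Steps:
u(S, N) = -6 (u(S, N) = -8 + 2 = -6)
t(V) = -6/V
(G(f) + (-1 + 6)/(-4 - 6))*t(2) = (-3 + (-1 + 6)/(-4 - 6))*(-6/2) = (-3 + 5/(-10))*(-6*1/2) = (-3 + 5*(-1/10))*(-3) = (-3 - 1/2)*(-3) = -7/2*(-3) = 21/2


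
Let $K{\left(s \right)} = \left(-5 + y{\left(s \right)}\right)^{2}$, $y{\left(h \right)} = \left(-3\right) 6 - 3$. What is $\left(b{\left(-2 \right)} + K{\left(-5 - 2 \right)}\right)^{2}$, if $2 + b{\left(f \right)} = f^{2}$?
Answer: $459684$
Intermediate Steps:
$b{\left(f \right)} = -2 + f^{2}$
$y{\left(h \right)} = -21$ ($y{\left(h \right)} = -18 - 3 = -21$)
$K{\left(s \right)} = 676$ ($K{\left(s \right)} = \left(-5 - 21\right)^{2} = \left(-26\right)^{2} = 676$)
$\left(b{\left(-2 \right)} + K{\left(-5 - 2 \right)}\right)^{2} = \left(\left(-2 + \left(-2\right)^{2}\right) + 676\right)^{2} = \left(\left(-2 + 4\right) + 676\right)^{2} = \left(2 + 676\right)^{2} = 678^{2} = 459684$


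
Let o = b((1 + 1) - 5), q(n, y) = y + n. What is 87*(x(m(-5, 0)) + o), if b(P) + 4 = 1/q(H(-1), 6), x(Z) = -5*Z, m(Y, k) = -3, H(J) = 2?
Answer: 7743/8 ≈ 967.88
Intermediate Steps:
q(n, y) = n + y
b(P) = -31/8 (b(P) = -4 + 1/(2 + 6) = -4 + 1/8 = -4 + ⅛ = -31/8)
o = -31/8 ≈ -3.8750
87*(x(m(-5, 0)) + o) = 87*(-5*(-3) - 31/8) = 87*(15 - 31/8) = 87*(89/8) = 7743/8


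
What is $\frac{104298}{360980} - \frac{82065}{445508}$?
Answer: $\frac{4210442421}{40204869460} \approx 0.10472$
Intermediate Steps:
$\frac{104298}{360980} - \frac{82065}{445508} = 104298 \cdot \frac{1}{360980} - \frac{82065}{445508} = \frac{52149}{180490} - \frac{82065}{445508} = \frac{4210442421}{40204869460}$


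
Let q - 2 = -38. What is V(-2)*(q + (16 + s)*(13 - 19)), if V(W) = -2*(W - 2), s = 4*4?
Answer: -1824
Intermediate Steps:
s = 16
V(W) = 4 - 2*W (V(W) = -2*(-2 + W) = 4 - 2*W)
q = -36 (q = 2 - 38 = -36)
V(-2)*(q + (16 + s)*(13 - 19)) = (4 - 2*(-2))*(-36 + (16 + 16)*(13 - 19)) = (4 + 4)*(-36 + 32*(-6)) = 8*(-36 - 192) = 8*(-228) = -1824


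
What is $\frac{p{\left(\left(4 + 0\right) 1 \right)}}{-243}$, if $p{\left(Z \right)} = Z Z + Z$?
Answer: $- \frac{20}{243} \approx -0.082304$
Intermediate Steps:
$p{\left(Z \right)} = Z + Z^{2}$ ($p{\left(Z \right)} = Z^{2} + Z = Z + Z^{2}$)
$\frac{p{\left(\left(4 + 0\right) 1 \right)}}{-243} = \frac{\left(4 + 0\right) 1 \left(1 + \left(4 + 0\right) 1\right)}{-243} = 4 \cdot 1 \left(1 + 4 \cdot 1\right) \left(- \frac{1}{243}\right) = 4 \left(1 + 4\right) \left(- \frac{1}{243}\right) = 4 \cdot 5 \left(- \frac{1}{243}\right) = 20 \left(- \frac{1}{243}\right) = - \frac{20}{243}$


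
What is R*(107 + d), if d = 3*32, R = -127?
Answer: -25781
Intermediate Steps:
d = 96
R*(107 + d) = -127*(107 + 96) = -127*203 = -25781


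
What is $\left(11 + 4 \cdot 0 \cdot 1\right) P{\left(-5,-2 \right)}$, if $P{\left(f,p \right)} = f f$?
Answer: $275$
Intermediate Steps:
$P{\left(f,p \right)} = f^{2}$
$\left(11 + 4 \cdot 0 \cdot 1\right) P{\left(-5,-2 \right)} = \left(11 + 4 \cdot 0 \cdot 1\right) \left(-5\right)^{2} = \left(11 + 0 \cdot 1\right) 25 = \left(11 + 0\right) 25 = 11 \cdot 25 = 275$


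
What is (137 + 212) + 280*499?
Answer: 140069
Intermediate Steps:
(137 + 212) + 280*499 = 349 + 139720 = 140069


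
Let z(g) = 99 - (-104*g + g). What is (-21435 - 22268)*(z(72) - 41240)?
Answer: 1473883675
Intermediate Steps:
z(g) = 99 + 103*g (z(g) = 99 - (-103)*g = 99 + 103*g)
(-21435 - 22268)*(z(72) - 41240) = (-21435 - 22268)*((99 + 103*72) - 41240) = -43703*((99 + 7416) - 41240) = -43703*(7515 - 41240) = -43703*(-33725) = 1473883675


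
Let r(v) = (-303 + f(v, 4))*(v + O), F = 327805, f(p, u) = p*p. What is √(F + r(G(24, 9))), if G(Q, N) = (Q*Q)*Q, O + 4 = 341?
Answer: √2706205280158 ≈ 1.6451e+6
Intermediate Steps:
O = 337 (O = -4 + 341 = 337)
f(p, u) = p²
G(Q, N) = Q³ (G(Q, N) = Q²*Q = Q³)
r(v) = (-303 + v²)*(337 + v) (r(v) = (-303 + v²)*(v + 337) = (-303 + v²)*(337 + v))
√(F + r(G(24, 9))) = √(327805 + (-102111 + (24³)³ - 303*24³ + 337*(24³)²)) = √(327805 + (-102111 + 13824³ - 303*13824 + 337*13824²)) = √(327805 + (-102111 + 2641807540224 - 4188672 + 337*191102976)) = √(327805 + (-102111 + 2641807540224 - 4188672 + 64401702912)) = √(327805 + 2706204952353) = √2706205280158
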